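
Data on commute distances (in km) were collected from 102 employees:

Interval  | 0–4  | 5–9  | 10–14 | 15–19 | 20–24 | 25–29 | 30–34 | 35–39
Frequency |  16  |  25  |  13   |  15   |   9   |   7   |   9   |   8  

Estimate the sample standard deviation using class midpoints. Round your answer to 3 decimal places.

11.066

Midpoints: 2, 7, 12, 17, 22, 27, 32, 37
n = 102, Σfm = 1589, mean = 15.5784
Σfm² = 37123
Σf(m − x̄)² = Σfm² − (Σfm)²/n = 37123 − 1589²/102 = 12368.8725
Sample variance = 12368.8725 / 101 = 122.4641
Standard deviation = √122.4641 = 11.0663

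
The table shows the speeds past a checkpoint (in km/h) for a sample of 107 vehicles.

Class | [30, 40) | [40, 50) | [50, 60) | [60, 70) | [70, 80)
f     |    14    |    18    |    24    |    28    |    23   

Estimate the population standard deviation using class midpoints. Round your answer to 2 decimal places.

Midpoints: 35, 45, 55, 65, 75
n = 107, Σfm = 6165, mean = 57.6168
Σfm² = 373875
Σf(m − x̄)² = Σfm² − (Σfm)²/n = 373875 − 6165²/107 = 18667.2897
Population variance = 18667.2897 / 107 = 174.4607
Standard deviation = √174.4607 = 13.2084

13.21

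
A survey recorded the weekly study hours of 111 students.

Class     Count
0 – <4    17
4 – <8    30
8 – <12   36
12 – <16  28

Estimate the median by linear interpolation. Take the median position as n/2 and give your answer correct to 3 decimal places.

Cumulative frequencies: 17, 47, 83, 111
n = 111; position = n/2 = 55.5.
This falls in the class 8 – <12: L = 8, F = 47, f = 36, h = 4.
Median ≈ 8 + ((55.5 − 47) / 36) × 4 = 8.9444

8.944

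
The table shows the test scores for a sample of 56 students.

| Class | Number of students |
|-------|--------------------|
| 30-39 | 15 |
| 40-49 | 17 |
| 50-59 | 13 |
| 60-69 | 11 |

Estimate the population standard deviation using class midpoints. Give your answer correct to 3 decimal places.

10.762

Midpoints: 34.5, 44.5, 54.5, 64.5
n = 56, Σfm = 2692, mean = 48.0714
Σfm² = 135894
Σf(m − x̄)² = Σfm² − (Σfm)²/n = 135894 − 2692²/56 = 6485.7143
Population variance = 6485.7143 / 56 = 115.8163
Standard deviation = √115.8163 = 10.7618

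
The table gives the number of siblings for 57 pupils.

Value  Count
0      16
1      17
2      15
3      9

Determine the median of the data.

1

Cumulative frequencies: 16, 33, 48, 57
n = 57, so the median is the value in position (n+1)/2 = 29.
Position 29 falls at value 1.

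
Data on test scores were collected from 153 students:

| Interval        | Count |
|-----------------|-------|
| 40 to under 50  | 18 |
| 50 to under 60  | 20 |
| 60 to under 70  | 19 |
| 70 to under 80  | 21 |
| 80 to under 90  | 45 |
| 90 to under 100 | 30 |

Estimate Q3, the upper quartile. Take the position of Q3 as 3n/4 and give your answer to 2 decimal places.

88.17

Cumulative frequencies: 18, 38, 57, 78, 123, 153
n = 153; position = 3n/4 = 114.75.
This falls in the class 80 to under 90: L = 80, F = 78, f = 45, h = 10.
Upper quartile ≈ 80 + ((114.75 − 78) / 45) × 10 = 88.1667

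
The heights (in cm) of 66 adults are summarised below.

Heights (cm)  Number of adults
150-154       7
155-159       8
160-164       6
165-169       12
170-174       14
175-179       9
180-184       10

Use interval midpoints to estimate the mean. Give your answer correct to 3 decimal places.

Midpoints: 152, 157, 162, 167, 172, 177, 182
Σfm = 7×152 + 8×157 + 6×162 + 12×167 + 14×172 + 9×177 + 10×182 = 11117
n = Σf = 66
Mean = 11117 / 66 = 168.4394

168.439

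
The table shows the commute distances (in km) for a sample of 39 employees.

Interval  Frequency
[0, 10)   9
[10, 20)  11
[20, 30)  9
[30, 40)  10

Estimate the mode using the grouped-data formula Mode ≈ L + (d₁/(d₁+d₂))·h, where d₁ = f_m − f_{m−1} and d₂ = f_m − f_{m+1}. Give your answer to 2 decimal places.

Modal class: [10, 20) (highest frequency 11).
d₁ = 11 − 9 = 2, d₂ = 11 − 9 = 2
Mode ≈ 10 + (2/(2+2)) × 10 = 10 + 5.0000 = 15.0000

15.00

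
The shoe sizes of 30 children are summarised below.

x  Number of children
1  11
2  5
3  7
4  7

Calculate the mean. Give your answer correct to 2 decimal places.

2.33

Values: 1, 2, 3, 4
Σfx = 11×1 + 5×2 + 7×3 + 7×4 = 70
n = Σf = 30
Mean = 70 / 30 = 2.3333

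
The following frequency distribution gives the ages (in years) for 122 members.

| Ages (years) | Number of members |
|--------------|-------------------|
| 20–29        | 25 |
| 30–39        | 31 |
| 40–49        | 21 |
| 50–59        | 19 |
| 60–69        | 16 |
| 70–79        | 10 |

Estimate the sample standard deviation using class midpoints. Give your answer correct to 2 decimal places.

Midpoints: 24.5, 34.5, 44.5, 54.5, 64.5, 74.5
n = 122, Σfm = 5429, mean = 44.5000
Σfm² = 271990.5
Σf(m − x̄)² = Σfm² − (Σfm)²/n = 271990.5 − 5429²/122 = 30400.0000
Sample variance = 30400.0000 / 121 = 251.2397
Standard deviation = √251.2397 = 15.8505

15.85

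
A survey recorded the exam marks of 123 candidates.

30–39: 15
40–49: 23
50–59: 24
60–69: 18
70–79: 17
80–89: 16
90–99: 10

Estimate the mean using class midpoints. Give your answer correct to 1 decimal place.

Midpoints: 34.5, 44.5, 54.5, 64.5, 74.5, 84.5, 94.5
Σfm = 15×34.5 + 23×44.5 + 24×54.5 + 18×64.5 + 17×74.5 + 16×84.5 + 10×94.5 = 7573.5
n = Σf = 123
Mean = 7573.5 / 123 = 61.5732

61.6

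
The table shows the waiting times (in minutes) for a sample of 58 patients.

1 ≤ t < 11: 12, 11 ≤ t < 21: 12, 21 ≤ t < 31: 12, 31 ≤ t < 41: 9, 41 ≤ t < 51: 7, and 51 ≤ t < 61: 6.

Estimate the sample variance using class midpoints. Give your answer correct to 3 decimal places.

264.156

Midpoints: 6, 16, 26, 36, 46, 56
n = 58, Σfm = 1558, mean = 26.8621
Σfm² = 56908
Σf(m − x̄)² = Σfm² − (Σfm)²/n = 56908 − 1558²/58 = 15056.8966
Sample variance = 15056.8966 / 57 = 264.1561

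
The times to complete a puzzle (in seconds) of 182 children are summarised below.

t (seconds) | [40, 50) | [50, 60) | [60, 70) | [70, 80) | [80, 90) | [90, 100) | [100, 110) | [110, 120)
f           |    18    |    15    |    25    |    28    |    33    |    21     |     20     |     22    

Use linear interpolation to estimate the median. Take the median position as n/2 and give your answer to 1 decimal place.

81.5

Cumulative frequencies: 18, 33, 58, 86, 119, 140, 160, 182
n = 182; position = n/2 = 91.
This falls in the class [80, 90): L = 80, F = 86, f = 33, h = 10.
Median ≈ 80 + ((91 − 86) / 33) × 10 = 81.5152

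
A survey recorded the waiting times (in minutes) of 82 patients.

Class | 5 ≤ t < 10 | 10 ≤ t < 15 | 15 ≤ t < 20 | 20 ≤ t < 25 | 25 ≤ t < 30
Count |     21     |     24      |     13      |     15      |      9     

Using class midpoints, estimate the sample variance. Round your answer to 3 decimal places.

44.975

Midpoints: 7.5, 12.5, 17.5, 22.5, 27.5
n = 82, Σfm = 1270, mean = 15.4878
Σfm² = 23312.5
Σf(m − x̄)² = Σfm² − (Σfm)²/n = 23312.5 − 1270²/82 = 3642.9878
Sample variance = 3642.9878 / 81 = 44.9752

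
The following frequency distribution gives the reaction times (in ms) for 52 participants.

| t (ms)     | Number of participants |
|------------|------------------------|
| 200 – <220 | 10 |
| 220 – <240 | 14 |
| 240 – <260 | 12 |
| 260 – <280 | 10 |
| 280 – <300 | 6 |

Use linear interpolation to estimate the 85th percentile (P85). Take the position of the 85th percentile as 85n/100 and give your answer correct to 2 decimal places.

Cumulative frequencies: 10, 24, 36, 46, 52
n = 52; position = 85n/100 = 44.2.
This falls in the class 260 – <280: L = 260, F = 36, f = 10, h = 20.
85th percentile ≈ 260 + ((44.2 − 36) / 10) × 20 = 276.4000

276.40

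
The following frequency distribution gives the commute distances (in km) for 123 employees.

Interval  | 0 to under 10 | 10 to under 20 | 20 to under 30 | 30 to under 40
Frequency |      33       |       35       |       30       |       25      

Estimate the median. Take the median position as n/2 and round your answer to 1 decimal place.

18.1

Cumulative frequencies: 33, 68, 98, 123
n = 123; position = n/2 = 61.5.
This falls in the class 10 to under 20: L = 10, F = 33, f = 35, h = 10.
Median ≈ 10 + ((61.5 − 33) / 35) × 10 = 18.1429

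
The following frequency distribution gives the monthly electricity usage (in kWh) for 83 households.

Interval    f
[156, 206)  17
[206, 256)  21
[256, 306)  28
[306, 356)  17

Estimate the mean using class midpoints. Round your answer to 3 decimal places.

Midpoints: 181, 231, 281, 331
Σfm = 17×181 + 21×231 + 28×281 + 17×331 = 21423
n = Σf = 83
Mean = 21423 / 83 = 258.1084

258.108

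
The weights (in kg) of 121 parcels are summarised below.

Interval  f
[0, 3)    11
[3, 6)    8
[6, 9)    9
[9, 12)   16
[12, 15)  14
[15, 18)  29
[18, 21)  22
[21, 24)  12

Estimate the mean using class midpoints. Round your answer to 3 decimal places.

13.674

Midpoints: 1.5, 4.5, 7.5, 10.5, 13.5, 16.5, 19.5, 22.5
Σfm = 11×1.5 + 8×4.5 + 9×7.5 + 16×10.5 + 14×13.5 + 29×16.5 + 22×19.5 + 12×22.5 = 1654.5
n = Σf = 121
Mean = 1654.5 / 121 = 13.6736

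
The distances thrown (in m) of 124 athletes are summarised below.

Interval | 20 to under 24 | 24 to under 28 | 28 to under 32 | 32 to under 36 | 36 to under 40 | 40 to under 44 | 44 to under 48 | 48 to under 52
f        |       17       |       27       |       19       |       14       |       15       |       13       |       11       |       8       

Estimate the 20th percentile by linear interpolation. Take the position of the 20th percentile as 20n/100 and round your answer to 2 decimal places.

25.16

Cumulative frequencies: 17, 44, 63, 77, 92, 105, 116, 124
n = 124; position = 20n/100 = 24.8.
This falls in the class 24 to under 28: L = 24, F = 17, f = 27, h = 4.
20th percentile ≈ 24 + ((24.8 − 17) / 27) × 4 = 25.1556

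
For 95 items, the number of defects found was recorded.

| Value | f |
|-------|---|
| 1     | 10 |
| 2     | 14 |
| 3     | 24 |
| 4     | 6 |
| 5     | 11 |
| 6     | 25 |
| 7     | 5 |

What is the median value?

Cumulative frequencies: 10, 24, 48, 54, 65, 90, 95
n = 95, so the median is the value in position (n+1)/2 = 48.
Position 48 falls at value 3.

3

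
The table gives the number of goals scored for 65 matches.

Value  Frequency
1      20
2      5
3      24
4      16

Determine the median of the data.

Cumulative frequencies: 20, 25, 49, 65
n = 65, so the median is the value in position (n+1)/2 = 33.
Position 33 falls at value 3.

3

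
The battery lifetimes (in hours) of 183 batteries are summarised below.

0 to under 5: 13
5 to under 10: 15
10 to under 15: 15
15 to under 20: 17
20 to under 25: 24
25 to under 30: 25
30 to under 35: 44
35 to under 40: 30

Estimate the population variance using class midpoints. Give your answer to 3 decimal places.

119.123

Midpoints: 2.5, 7.5, 12.5, 17.5, 22.5, 27.5, 32.5, 37.5
n = 183, Σfm = 4412.5, mean = 24.1120
Σfm² = 128193.75
Σf(m − x̄)² = Σfm² − (Σfm)²/n = 128193.75 − 4412.5²/183 = 21799.4536
Population variance = 21799.4536 / 183 = 119.1227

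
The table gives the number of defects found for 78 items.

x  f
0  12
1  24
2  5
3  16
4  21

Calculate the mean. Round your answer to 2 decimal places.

Values: 0, 1, 2, 3, 4
Σfx = 12×0 + 24×1 + 5×2 + 16×3 + 21×4 = 166
n = Σf = 78
Mean = 166 / 78 = 2.1282

2.13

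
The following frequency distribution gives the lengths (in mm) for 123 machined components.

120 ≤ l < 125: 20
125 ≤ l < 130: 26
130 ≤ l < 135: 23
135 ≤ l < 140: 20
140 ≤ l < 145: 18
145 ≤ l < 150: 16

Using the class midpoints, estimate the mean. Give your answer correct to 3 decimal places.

Midpoints: 122.5, 127.5, 132.5, 137.5, 142.5, 147.5
Σfm = 20×122.5 + 26×127.5 + 23×132.5 + 20×137.5 + 18×142.5 + 16×147.5 = 16487.5
n = Σf = 123
Mean = 16487.5 / 123 = 134.0447

134.045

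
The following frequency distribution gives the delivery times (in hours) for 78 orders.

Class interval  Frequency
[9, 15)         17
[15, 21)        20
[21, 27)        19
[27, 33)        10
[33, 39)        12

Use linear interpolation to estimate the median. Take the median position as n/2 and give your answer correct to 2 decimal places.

Cumulative frequencies: 17, 37, 56, 66, 78
n = 78; position = n/2 = 39.
This falls in the class [21, 27): L = 21, F = 37, f = 19, h = 6.
Median ≈ 21 + ((39 − 37) / 19) × 6 = 21.6316

21.63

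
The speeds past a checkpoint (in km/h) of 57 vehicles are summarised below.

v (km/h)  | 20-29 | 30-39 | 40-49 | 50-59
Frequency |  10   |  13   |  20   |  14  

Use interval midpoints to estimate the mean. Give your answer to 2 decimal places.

41.17

Midpoints: 24.5, 34.5, 44.5, 54.5
Σfm = 10×24.5 + 13×34.5 + 20×44.5 + 14×54.5 = 2346.5
n = Σf = 57
Mean = 2346.5 / 57 = 41.1667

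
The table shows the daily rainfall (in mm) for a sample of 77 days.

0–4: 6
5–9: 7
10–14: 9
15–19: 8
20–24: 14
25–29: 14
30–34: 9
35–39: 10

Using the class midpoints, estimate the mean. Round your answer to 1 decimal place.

Midpoints: 2, 7, 12, 17, 22, 27, 32, 37
Σfm = 6×2 + 7×7 + 9×12 + 8×17 + 14×22 + 14×27 + 9×32 + 10×37 = 1649
n = Σf = 77
Mean = 1649 / 77 = 21.4156

21.4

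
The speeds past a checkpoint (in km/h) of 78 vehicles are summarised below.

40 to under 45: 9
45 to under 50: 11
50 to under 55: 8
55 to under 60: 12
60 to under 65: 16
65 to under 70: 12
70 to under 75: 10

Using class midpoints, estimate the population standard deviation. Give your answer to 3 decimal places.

Midpoints: 42.5, 47.5, 52.5, 57.5, 62.5, 67.5, 72.5
n = 78, Σfm = 4550, mean = 58.3333
Σfm² = 272537.5
Σf(m − x̄)² = Σfm² − (Σfm)²/n = 272537.5 − 4550²/78 = 7120.8333
Population variance = 7120.8333 / 78 = 91.2927
Standard deviation = √91.2927 = 9.5547

9.555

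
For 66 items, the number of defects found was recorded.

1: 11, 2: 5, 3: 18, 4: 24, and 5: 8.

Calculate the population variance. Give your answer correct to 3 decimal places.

Values: 1, 2, 3, 4, 5
n = 66, Σfx = 211, mean = 3.1970
Σfx² = 777
Σf(x − x̄)² = Σfx² − (Σfx)²/n = 777 − 211²/66 = 102.4394
Population variance = 102.4394 / 66 = 1.5521

1.552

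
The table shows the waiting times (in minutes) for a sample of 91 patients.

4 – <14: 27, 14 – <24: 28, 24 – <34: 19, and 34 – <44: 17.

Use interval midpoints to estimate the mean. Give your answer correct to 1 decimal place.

Midpoints: 9, 19, 29, 39
Σfm = 27×9 + 28×19 + 19×29 + 17×39 = 1989
n = Σf = 91
Mean = 1989 / 91 = 21.8571

21.9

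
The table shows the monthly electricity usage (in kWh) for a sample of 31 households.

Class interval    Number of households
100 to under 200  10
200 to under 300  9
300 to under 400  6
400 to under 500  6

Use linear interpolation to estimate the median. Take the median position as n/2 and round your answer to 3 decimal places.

Cumulative frequencies: 10, 19, 25, 31
n = 31; position = n/2 = 15.5.
This falls in the class 200 to under 300: L = 200, F = 10, f = 9, h = 100.
Median ≈ 200 + ((15.5 − 10) / 9) × 100 = 261.1111

261.111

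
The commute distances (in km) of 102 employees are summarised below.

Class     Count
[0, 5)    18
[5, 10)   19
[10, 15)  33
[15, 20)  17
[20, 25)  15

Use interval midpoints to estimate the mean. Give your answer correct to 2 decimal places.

Midpoints: 2.5, 7.5, 12.5, 17.5, 22.5
Σfm = 18×2.5 + 19×7.5 + 33×12.5 + 17×17.5 + 15×22.5 = 1235
n = Σf = 102
Mean = 1235 / 102 = 12.1078

12.11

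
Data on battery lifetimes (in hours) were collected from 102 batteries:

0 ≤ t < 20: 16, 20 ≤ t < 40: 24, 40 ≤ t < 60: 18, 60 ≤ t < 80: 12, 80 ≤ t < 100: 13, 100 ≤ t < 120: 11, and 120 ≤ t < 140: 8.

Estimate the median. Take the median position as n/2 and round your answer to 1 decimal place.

52.2

Cumulative frequencies: 16, 40, 58, 70, 83, 94, 102
n = 102; position = n/2 = 51.
This falls in the class 40 ≤ t < 60: L = 40, F = 40, f = 18, h = 20.
Median ≈ 40 + ((51 − 40) / 18) × 20 = 52.2222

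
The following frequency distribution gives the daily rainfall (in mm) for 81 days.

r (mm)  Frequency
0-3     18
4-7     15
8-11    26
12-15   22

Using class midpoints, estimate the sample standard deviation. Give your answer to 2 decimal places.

4.44

Midpoints: 1.5, 5.5, 9.5, 13.5
n = 81, Σfm = 653.5, mean = 8.0679
Σfm² = 6850.25
Σf(m − x̄)² = Σfm² − (Σfm)²/n = 6850.25 − 653.5²/81 = 1577.8765
Sample variance = 1577.8765 / 80 = 19.7235
Standard deviation = √19.7235 = 4.4411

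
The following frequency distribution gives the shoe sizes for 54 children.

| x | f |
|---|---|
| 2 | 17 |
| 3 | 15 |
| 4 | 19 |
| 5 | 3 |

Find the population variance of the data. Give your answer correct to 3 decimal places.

Values: 2, 3, 4, 5
n = 54, Σfx = 170, mean = 3.1481
Σfx² = 582
Σf(x − x̄)² = Σfx² − (Σfx)²/n = 582 − 170²/54 = 46.8148
Population variance = 46.8148 / 54 = 0.8669

0.867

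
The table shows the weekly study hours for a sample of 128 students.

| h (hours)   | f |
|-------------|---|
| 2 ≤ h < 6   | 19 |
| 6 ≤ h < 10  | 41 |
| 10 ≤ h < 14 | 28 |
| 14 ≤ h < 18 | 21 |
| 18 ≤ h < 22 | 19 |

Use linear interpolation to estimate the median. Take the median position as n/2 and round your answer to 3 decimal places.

10.571

Cumulative frequencies: 19, 60, 88, 109, 128
n = 128; position = n/2 = 64.
This falls in the class 10 ≤ h < 14: L = 10, F = 60, f = 28, h = 4.
Median ≈ 10 + ((64 − 60) / 28) × 4 = 10.5714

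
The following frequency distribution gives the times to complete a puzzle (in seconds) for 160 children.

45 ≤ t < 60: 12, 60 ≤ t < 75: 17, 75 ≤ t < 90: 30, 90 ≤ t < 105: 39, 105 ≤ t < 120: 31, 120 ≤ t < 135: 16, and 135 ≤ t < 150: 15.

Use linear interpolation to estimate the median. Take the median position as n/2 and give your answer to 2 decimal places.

Cumulative frequencies: 12, 29, 59, 98, 129, 145, 160
n = 160; position = n/2 = 80.
This falls in the class 90 ≤ t < 105: L = 90, F = 59, f = 39, h = 15.
Median ≈ 90 + ((80 − 59) / 39) × 15 = 98.0769

98.08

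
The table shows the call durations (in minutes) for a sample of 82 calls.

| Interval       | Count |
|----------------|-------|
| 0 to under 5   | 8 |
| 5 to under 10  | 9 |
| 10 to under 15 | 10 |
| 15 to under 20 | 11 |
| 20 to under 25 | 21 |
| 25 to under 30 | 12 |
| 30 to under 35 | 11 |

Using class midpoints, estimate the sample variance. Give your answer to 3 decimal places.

85.727

Midpoints: 2.5, 7.5, 12.5, 17.5, 22.5, 27.5, 32.5
n = 82, Σfm = 1565, mean = 19.0854
Σfm² = 36812.5
Σf(m − x̄)² = Σfm² − (Σfm)²/n = 36812.5 − 1565²/82 = 6943.9024
Sample variance = 6943.9024 / 81 = 85.7272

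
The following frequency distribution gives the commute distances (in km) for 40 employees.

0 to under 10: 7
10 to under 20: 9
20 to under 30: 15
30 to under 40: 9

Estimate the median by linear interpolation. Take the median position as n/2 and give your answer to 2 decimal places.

22.67

Cumulative frequencies: 7, 16, 31, 40
n = 40; position = n/2 = 20.
This falls in the class 20 to under 30: L = 20, F = 16, f = 15, h = 10.
Median ≈ 20 + ((20 − 16) / 15) × 10 = 22.6667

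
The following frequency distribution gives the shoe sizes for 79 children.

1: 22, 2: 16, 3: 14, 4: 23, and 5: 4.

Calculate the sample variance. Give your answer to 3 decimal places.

1.697

Values: 1, 2, 3, 4, 5
n = 79, Σfx = 208, mean = 2.6329
Σfx² = 680
Σf(x − x̄)² = Σfx² − (Σfx)²/n = 680 − 208²/79 = 132.3544
Sample variance = 132.3544 / 78 = 1.6969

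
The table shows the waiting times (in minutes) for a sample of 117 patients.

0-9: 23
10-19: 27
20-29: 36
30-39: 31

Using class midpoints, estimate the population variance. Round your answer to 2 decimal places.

115.32

Midpoints: 4.5, 14.5, 24.5, 34.5
n = 117, Σfm = 2446.5, mean = 20.9103
Σfm² = 64649.25
Σf(m − x̄)² = Σfm² − (Σfm)²/n = 64649.25 − 2446.5²/117 = 13492.3077
Population variance = 13492.3077 / 117 = 115.3189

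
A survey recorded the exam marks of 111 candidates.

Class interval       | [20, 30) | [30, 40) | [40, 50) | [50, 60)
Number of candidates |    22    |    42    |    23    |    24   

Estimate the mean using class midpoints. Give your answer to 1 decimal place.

39.4

Midpoints: 25, 35, 45, 55
Σfm = 22×25 + 42×35 + 23×45 + 24×55 = 4375
n = Σf = 111
Mean = 4375 / 111 = 39.4144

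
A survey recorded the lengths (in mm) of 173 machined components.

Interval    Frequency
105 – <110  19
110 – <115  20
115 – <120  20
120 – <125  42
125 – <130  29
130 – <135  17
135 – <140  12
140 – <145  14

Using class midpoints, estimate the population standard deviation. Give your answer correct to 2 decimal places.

10.00

Midpoints: 107.5, 112.5, 117.5, 122.5, 127.5, 132.5, 137.5, 142.5
n = 173, Σfm = 21382.5, mean = 123.5983
Σfm² = 2660131.25
Σf(m − x̄)² = Σfm² − (Σfm)²/n = 2660131.25 − 21382.5²/173 = 17291.3295
Population variance = 17291.3295 / 173 = 99.9499
Standard deviation = √99.9499 = 9.9975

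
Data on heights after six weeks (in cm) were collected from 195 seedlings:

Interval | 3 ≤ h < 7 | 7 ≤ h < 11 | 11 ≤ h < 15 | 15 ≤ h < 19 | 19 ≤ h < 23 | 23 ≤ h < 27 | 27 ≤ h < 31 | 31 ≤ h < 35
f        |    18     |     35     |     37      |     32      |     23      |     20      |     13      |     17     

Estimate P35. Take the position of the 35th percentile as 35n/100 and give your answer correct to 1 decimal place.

12.6

Cumulative frequencies: 18, 53, 90, 122, 145, 165, 178, 195
n = 195; position = 35n/100 = 68.25.
This falls in the class 11 ≤ h < 15: L = 11, F = 53, f = 37, h = 4.
35th percentile ≈ 11 + ((68.25 − 53) / 37) × 4 = 12.6486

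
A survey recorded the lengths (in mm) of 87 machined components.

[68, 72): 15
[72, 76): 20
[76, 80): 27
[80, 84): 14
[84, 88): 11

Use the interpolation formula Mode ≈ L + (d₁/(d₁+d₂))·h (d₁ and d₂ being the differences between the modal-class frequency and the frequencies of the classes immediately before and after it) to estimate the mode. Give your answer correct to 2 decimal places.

77.40

Modal class: [76, 80) (highest frequency 27).
d₁ = 27 − 20 = 7, d₂ = 27 − 14 = 13
Mode ≈ 76 + (7/(7+13)) × 4 = 76 + 1.4000 = 77.4000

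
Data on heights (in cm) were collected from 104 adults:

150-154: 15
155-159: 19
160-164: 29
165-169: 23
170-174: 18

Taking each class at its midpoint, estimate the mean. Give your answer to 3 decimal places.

Midpoints: 152, 157, 162, 167, 172
Σfm = 15×152 + 19×157 + 29×162 + 23×167 + 18×172 = 16898
n = Σf = 104
Mean = 16898 / 104 = 162.4808

162.481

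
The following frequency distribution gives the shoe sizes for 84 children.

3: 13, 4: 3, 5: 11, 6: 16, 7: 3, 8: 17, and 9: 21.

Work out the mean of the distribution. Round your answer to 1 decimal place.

Values: 3, 4, 5, 6, 7, 8, 9
Σfx = 13×3 + 3×4 + 11×5 + 16×6 + 3×7 + 17×8 + 21×9 = 548
n = Σf = 84
Mean = 548 / 84 = 6.5238

6.5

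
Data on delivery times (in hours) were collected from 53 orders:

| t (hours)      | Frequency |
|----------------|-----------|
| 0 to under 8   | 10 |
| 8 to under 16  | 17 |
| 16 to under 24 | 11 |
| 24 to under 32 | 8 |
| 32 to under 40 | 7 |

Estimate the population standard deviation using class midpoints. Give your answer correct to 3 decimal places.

Midpoints: 4, 12, 20, 28, 36
n = 53, Σfm = 940, mean = 17.7358
Σfm² = 22352
Σf(m − x̄)² = Σfm² − (Σfm)²/n = 22352 − 940²/53 = 5680.3019
Population variance = 5680.3019 / 53 = 107.1755
Standard deviation = √107.1755 = 10.3526

10.353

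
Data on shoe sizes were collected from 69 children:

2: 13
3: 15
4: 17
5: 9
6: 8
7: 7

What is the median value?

4

Cumulative frequencies: 13, 28, 45, 54, 62, 69
n = 69, so the median is the value in position (n+1)/2 = 35.
Position 35 falls at value 4.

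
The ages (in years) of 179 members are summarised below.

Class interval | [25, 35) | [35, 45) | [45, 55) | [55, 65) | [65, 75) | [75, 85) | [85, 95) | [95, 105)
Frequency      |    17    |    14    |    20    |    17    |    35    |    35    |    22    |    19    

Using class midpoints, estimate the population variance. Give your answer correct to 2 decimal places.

Midpoints: 30, 40, 50, 60, 70, 80, 90, 100
n = 179, Σfm = 12220, mean = 68.2682
Σfm² = 912600
Σf(m − x̄)² = Σfm² − (Σfm)²/n = 912600 − 12220²/179 = 78363.1285
Population variance = 78363.1285 / 179 = 437.7828

437.78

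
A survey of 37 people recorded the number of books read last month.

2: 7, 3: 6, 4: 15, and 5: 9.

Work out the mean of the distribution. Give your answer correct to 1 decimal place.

Values: 2, 3, 4, 5
Σfx = 7×2 + 6×3 + 15×4 + 9×5 = 137
n = Σf = 37
Mean = 137 / 37 = 3.7027

3.7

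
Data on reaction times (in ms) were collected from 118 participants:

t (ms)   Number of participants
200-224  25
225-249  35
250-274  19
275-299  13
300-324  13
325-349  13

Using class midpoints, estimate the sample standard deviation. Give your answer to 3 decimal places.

Midpoints: 212, 237, 262, 287, 312, 337
n = 118, Σfm = 30741, mean = 260.5169
Σfm² = 8206417
Σf(m − x̄)² = Σfm² − (Σfm)²/n = 8206417 − 30741²/118 = 197865.4661
Sample variance = 197865.4661 / 117 = 1691.1578
Standard deviation = √1691.1578 = 41.1237

41.124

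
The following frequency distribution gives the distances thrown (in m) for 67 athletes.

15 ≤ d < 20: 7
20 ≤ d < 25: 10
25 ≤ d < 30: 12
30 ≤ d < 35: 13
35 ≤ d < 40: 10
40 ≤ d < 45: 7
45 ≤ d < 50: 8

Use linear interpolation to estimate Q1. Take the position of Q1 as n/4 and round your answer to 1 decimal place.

24.9

Cumulative frequencies: 7, 17, 29, 42, 52, 59, 67
n = 67; position = n/4 = 16.75.
This falls in the class 20 ≤ d < 25: L = 20, F = 7, f = 10, h = 5.
Lower quartile ≈ 20 + ((16.75 − 7) / 10) × 5 = 24.8750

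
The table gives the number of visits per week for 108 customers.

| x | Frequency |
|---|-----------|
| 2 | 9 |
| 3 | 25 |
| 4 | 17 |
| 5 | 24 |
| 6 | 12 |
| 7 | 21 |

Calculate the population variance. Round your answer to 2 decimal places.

2.59

Values: 2, 3, 4, 5, 6, 7
n = 108, Σfx = 500, mean = 4.6296
Σfx² = 2594
Σf(x − x̄)² = Σfx² − (Σfx)²/n = 2594 − 500²/108 = 279.1852
Population variance = 279.1852 / 108 = 2.5850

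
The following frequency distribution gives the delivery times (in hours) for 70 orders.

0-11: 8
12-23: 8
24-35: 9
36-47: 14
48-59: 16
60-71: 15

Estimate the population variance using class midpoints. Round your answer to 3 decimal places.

Midpoints: 5.5, 17.5, 29.5, 41.5, 53.5, 65.5
n = 70, Σfm = 2869, mean = 40.9857
Σfm² = 144785.5
Σf(m − x̄)² = Σfm² − (Σfm)²/n = 144785.5 − 2869²/70 = 27197.4857
Population variance = 27197.4857 / 70 = 388.5355

388.536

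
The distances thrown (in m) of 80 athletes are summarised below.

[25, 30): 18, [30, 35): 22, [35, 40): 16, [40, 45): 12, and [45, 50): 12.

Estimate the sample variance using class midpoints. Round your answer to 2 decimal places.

46.82

Midpoints: 27.5, 32.5, 37.5, 42.5, 47.5
n = 80, Σfm = 2890, mean = 36.1250
Σfm² = 108100
Σf(m − x̄)² = Σfm² − (Σfm)²/n = 108100 − 2890²/80 = 3698.7500
Sample variance = 3698.7500 / 79 = 46.8196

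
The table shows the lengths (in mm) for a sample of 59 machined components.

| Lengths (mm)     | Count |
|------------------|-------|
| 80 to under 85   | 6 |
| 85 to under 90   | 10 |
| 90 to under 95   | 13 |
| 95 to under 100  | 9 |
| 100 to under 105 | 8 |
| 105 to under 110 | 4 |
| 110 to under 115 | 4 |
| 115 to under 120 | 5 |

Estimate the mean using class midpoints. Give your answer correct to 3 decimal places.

Midpoints: 82.5, 87.5, 92.5, 97.5, 102.5, 107.5, 112.5, 117.5
Σfm = 6×82.5 + 10×87.5 + 13×92.5 + 9×97.5 + 8×102.5 + 4×107.5 + 4×112.5 + 5×117.5 = 5737.5
n = Σf = 59
Mean = 5737.5 / 59 = 97.2458

97.246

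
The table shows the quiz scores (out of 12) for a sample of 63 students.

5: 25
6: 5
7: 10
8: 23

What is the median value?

7

Cumulative frequencies: 25, 30, 40, 63
n = 63, so the median is the value in position (n+1)/2 = 32.
Position 32 falls at value 7.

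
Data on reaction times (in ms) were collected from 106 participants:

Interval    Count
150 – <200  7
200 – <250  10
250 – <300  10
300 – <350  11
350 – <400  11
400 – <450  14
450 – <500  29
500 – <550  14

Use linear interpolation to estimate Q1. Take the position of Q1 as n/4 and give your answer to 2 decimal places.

297.50

Cumulative frequencies: 7, 17, 27, 38, 49, 63, 92, 106
n = 106; position = n/4 = 26.5.
This falls in the class 250 – <300: L = 250, F = 17, f = 10, h = 50.
Lower quartile ≈ 250 + ((26.5 − 17) / 10) × 50 = 297.5000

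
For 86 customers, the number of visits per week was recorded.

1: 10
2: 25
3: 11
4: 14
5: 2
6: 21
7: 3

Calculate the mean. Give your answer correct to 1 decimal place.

3.6

Values: 1, 2, 3, 4, 5, 6, 7
Σfx = 10×1 + 25×2 + 11×3 + 14×4 + 2×5 + 21×6 + 3×7 = 306
n = Σf = 86
Mean = 306 / 86 = 3.5581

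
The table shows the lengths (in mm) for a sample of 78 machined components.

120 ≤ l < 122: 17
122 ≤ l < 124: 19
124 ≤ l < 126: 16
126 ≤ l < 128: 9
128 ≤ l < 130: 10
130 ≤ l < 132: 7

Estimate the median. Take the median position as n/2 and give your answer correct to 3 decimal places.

Cumulative frequencies: 17, 36, 52, 61, 71, 78
n = 78; position = n/2 = 39.
This falls in the class 124 ≤ l < 126: L = 124, F = 36, f = 16, h = 2.
Median ≈ 124 + ((39 − 36) / 16) × 2 = 124.3750

124.375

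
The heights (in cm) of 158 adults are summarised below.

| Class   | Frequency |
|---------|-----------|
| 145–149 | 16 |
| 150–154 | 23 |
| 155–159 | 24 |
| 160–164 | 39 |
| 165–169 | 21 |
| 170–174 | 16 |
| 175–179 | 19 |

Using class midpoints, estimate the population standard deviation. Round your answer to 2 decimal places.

Midpoints: 147, 152, 157, 162, 167, 172, 177
n = 158, Σfm = 25556, mean = 161.7468
Σfm² = 4146492
Σf(m − x̄)² = Σfm² − (Σfm)²/n = 4146492 − 25556²/158 = 12889.8734
Population variance = 12889.8734 / 158 = 81.5815
Standard deviation = √81.5815 = 9.0322

9.03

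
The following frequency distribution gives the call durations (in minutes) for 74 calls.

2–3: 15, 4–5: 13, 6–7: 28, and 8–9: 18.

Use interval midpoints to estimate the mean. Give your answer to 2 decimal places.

Midpoints: 2.5, 4.5, 6.5, 8.5
Σfm = 15×2.5 + 13×4.5 + 28×6.5 + 18×8.5 = 431
n = Σf = 74
Mean = 431 / 74 = 5.8243

5.82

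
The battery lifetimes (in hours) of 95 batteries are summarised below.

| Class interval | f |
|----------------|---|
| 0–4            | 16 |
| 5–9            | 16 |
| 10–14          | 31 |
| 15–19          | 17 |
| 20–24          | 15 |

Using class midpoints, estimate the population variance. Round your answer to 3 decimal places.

Midpoints: 2, 7, 12, 17, 22
n = 95, Σfm = 1135, mean = 11.9474
Σfm² = 17485
Σf(m − x̄)² = Σfm² − (Σfm)²/n = 17485 − 1135²/95 = 3924.7368
Population variance = 3924.7368 / 95 = 41.3130

41.313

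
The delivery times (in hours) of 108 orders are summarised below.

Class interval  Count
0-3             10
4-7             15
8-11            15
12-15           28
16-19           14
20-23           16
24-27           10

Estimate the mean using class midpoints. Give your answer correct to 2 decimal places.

Midpoints: 1.5, 5.5, 9.5, 13.5, 17.5, 21.5, 25.5
Σfm = 10×1.5 + 15×5.5 + 15×9.5 + 28×13.5 + 14×17.5 + 16×21.5 + 10×25.5 = 1462
n = Σf = 108
Mean = 1462 / 108 = 13.5370

13.54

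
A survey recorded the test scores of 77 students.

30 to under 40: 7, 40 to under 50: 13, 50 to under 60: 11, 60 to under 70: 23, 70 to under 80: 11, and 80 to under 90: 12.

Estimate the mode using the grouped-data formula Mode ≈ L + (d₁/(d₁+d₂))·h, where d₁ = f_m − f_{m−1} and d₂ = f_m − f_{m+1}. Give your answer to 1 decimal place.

65.0

Modal class: 60 to under 70 (highest frequency 23).
d₁ = 23 − 11 = 12, d₂ = 23 − 11 = 12
Mode ≈ 60 + (12/(12+12)) × 10 = 60 + 5.0000 = 65.0000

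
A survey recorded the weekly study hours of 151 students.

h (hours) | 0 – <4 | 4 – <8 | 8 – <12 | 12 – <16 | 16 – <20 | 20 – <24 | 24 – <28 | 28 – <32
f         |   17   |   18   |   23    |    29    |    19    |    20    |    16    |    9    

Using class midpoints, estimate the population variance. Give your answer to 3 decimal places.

Midpoints: 2, 6, 10, 14, 18, 22, 26, 30
n = 151, Σfm = 2246, mean = 14.8742
Σfm² = 43452
Σf(m − x̄)² = Σfm² − (Σfm)²/n = 43452 − 2246²/151 = 10044.6093
Population variance = 10044.6093 / 151 = 66.5206

66.521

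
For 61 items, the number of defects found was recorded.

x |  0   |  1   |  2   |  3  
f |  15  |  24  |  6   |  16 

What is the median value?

1

Cumulative frequencies: 15, 39, 45, 61
n = 61, so the median is the value in position (n+1)/2 = 31.
Position 31 falls at value 1.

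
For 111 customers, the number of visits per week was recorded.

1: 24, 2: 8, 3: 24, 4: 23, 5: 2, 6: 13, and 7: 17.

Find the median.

3

Cumulative frequencies: 24, 32, 56, 79, 81, 94, 111
n = 111, so the median is the value in position (n+1)/2 = 56.
Position 56 falls at value 3.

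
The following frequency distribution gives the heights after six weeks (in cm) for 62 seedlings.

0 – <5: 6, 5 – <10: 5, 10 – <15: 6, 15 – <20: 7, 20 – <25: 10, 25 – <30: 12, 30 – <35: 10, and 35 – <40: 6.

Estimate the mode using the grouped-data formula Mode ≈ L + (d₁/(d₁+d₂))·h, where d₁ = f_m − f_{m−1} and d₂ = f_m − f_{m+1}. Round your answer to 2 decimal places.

Modal class: 25 – <30 (highest frequency 12).
d₁ = 12 − 10 = 2, d₂ = 12 − 10 = 2
Mode ≈ 25 + (2/(2+2)) × 5 = 25 + 2.5000 = 27.5000

27.50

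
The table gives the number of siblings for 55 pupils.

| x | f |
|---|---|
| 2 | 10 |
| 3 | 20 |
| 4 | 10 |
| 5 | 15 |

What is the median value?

Cumulative frequencies: 10, 30, 40, 55
n = 55, so the median is the value in position (n+1)/2 = 28.
Position 28 falls at value 3.

3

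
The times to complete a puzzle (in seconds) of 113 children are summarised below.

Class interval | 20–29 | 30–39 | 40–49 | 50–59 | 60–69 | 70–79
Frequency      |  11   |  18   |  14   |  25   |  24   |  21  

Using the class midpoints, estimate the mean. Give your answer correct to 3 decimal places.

Midpoints: 24.5, 34.5, 44.5, 54.5, 64.5, 74.5
Σfm = 11×24.5 + 18×34.5 + 14×44.5 + 25×54.5 + 24×64.5 + 21×74.5 = 5988.5
n = Σf = 113
Mean = 5988.5 / 113 = 52.9956

52.996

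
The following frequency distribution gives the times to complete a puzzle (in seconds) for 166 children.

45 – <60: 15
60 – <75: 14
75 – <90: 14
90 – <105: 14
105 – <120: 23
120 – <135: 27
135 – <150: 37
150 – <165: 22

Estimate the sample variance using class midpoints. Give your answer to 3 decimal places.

Midpoints: 52.5, 67.5, 82.5, 97.5, 112.5, 127.5, 142.5, 157.5
n = 166, Σfm = 19020, mean = 114.5783
Σfm² = 2360587.5
Σf(m − x̄)² = Σfm² − (Σfm)²/n = 2360587.5 − 19020²/166 = 181307.9819
Sample variance = 181307.9819 / 165 = 1098.8363

1098.836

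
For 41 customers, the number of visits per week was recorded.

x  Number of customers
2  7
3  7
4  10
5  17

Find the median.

4

Cumulative frequencies: 7, 14, 24, 41
n = 41, so the median is the value in position (n+1)/2 = 21.
Position 21 falls at value 4.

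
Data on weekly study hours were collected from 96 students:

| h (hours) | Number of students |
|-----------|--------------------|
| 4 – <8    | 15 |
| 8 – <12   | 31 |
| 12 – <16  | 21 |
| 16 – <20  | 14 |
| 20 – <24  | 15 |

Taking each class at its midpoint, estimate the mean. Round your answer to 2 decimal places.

13.29

Midpoints: 6, 10, 14, 18, 22
Σfm = 15×6 + 31×10 + 21×14 + 14×18 + 15×22 = 1276
n = Σf = 96
Mean = 1276 / 96 = 13.2917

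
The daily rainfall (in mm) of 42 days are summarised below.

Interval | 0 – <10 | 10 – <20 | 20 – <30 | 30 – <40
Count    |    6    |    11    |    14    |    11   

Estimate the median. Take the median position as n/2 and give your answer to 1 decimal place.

Cumulative frequencies: 6, 17, 31, 42
n = 42; position = n/2 = 21.
This falls in the class 20 – <30: L = 20, F = 17, f = 14, h = 10.
Median ≈ 20 + ((21 − 17) / 14) × 10 = 22.8571

22.9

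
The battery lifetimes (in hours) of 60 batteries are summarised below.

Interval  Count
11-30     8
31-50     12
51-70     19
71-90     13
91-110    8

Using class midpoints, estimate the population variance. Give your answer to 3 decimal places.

Midpoints: 20.5, 40.5, 60.5, 80.5, 100.5
n = 60, Σfm = 3650, mean = 60.8333
Σfm² = 257635
Σf(m − x̄)² = Σfm² − (Σfm)²/n = 257635 − 3650²/60 = 35593.3333
Population variance = 35593.3333 / 60 = 593.2222

593.222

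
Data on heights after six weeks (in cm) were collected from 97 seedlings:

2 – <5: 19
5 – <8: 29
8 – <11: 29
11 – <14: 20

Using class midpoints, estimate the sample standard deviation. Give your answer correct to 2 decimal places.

Midpoints: 3.5, 6.5, 9.5, 12.5
n = 97, Σfm = 780.5, mean = 8.0464
Σfm² = 7200.25
Σf(m − x̄)² = Σfm² − (Σfm)²/n = 7200.25 − 780.5²/97 = 920.0412
Sample variance = 920.0412 / 96 = 9.5838
Standard deviation = √9.5838 = 3.0958

3.10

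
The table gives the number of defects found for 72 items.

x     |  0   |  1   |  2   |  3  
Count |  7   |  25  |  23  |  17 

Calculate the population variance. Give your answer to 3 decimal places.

Values: 0, 1, 2, 3
n = 72, Σfx = 122, mean = 1.6944
Σfx² = 270
Σf(x − x̄)² = Σfx² − (Σfx)²/n = 270 − 122²/72 = 63.2778
Population variance = 63.2778 / 72 = 0.8789

0.879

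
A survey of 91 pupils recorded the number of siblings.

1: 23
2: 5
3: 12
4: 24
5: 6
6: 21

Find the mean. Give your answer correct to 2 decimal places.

Values: 1, 2, 3, 4, 5, 6
Σfx = 23×1 + 5×2 + 12×3 + 24×4 + 6×5 + 21×6 = 321
n = Σf = 91
Mean = 321 / 91 = 3.5275

3.53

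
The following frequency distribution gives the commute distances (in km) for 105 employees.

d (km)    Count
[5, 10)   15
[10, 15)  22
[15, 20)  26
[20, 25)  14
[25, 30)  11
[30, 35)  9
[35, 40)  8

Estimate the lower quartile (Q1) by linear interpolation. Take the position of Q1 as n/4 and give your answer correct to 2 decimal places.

Cumulative frequencies: 15, 37, 63, 77, 88, 97, 105
n = 105; position = n/4 = 26.25.
This falls in the class [10, 15): L = 10, F = 15, f = 22, h = 5.
Lower quartile ≈ 10 + ((26.25 − 15) / 22) × 5 = 12.5568

12.56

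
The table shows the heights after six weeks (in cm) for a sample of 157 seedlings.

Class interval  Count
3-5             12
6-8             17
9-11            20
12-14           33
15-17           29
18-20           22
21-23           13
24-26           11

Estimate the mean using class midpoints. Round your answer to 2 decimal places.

14.26

Midpoints: 4, 7, 10, 13, 16, 19, 22, 25
Σfm = 12×4 + 17×7 + 20×10 + 33×13 + 29×16 + 22×19 + 13×22 + 11×25 = 2239
n = Σf = 157
Mean = 2239 / 157 = 14.2611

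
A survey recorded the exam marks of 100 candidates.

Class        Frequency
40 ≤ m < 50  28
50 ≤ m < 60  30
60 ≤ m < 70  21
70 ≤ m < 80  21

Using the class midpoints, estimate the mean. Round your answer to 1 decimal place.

58.5

Midpoints: 45, 55, 65, 75
Σfm = 28×45 + 30×55 + 21×65 + 21×75 = 5850
n = Σf = 100
Mean = 5850 / 100 = 58.5000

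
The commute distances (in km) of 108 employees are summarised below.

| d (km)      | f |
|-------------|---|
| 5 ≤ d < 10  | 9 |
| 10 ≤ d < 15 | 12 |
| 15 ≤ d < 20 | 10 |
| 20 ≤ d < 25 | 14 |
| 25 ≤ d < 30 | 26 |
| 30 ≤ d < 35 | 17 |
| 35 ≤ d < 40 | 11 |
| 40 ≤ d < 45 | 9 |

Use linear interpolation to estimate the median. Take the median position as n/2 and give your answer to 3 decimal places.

26.731

Cumulative frequencies: 9, 21, 31, 45, 71, 88, 99, 108
n = 108; position = n/2 = 54.
This falls in the class 25 ≤ d < 30: L = 25, F = 45, f = 26, h = 5.
Median ≈ 25 + ((54 − 45) / 26) × 5 = 26.7308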